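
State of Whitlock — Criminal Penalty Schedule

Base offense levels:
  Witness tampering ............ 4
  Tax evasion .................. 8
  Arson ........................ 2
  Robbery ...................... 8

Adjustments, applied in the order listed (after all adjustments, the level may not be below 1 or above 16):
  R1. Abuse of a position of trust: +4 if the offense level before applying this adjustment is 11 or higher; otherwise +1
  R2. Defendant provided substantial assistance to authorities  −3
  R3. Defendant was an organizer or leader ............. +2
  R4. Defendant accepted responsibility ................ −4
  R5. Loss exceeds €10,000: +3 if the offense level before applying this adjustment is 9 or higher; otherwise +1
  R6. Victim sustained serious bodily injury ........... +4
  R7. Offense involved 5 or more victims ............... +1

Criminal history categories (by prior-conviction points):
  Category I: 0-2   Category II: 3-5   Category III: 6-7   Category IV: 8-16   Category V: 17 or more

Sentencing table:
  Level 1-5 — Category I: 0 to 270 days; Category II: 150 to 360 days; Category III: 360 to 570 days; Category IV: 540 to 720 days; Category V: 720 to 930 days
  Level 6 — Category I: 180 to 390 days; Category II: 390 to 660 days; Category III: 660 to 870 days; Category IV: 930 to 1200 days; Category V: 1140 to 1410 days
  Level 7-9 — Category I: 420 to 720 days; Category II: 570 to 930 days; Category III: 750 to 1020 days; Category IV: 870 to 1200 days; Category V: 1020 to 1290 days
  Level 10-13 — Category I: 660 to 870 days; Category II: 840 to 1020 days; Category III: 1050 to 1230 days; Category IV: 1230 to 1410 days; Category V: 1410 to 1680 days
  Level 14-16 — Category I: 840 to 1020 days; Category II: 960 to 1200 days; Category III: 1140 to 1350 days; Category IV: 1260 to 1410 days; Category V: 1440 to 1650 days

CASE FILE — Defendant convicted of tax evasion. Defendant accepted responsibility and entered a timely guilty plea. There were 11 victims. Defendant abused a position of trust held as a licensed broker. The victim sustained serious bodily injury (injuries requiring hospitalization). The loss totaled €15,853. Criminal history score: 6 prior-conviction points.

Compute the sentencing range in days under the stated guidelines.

Base offense level for tax evasion: 8.
R1 applies (level before this adjustment is 8 < 11, so +1): 8 + 1 = 9.
R4 applies: 9 − 4 = 5.
R5 applies (level before this adjustment is 5 < 9, so +1): 5 + 1 = 6.
R6 applies: 6 + 4 = 10.
R7 applies: 10 + 1 = 11.
Final offense level: 11.
Criminal history: 6 prior points → Category III (6-7).
Level 11 falls in the 10-13 band.
Grid: Level 10-13 × Category III = 1050-1230 days.

1050-1230 days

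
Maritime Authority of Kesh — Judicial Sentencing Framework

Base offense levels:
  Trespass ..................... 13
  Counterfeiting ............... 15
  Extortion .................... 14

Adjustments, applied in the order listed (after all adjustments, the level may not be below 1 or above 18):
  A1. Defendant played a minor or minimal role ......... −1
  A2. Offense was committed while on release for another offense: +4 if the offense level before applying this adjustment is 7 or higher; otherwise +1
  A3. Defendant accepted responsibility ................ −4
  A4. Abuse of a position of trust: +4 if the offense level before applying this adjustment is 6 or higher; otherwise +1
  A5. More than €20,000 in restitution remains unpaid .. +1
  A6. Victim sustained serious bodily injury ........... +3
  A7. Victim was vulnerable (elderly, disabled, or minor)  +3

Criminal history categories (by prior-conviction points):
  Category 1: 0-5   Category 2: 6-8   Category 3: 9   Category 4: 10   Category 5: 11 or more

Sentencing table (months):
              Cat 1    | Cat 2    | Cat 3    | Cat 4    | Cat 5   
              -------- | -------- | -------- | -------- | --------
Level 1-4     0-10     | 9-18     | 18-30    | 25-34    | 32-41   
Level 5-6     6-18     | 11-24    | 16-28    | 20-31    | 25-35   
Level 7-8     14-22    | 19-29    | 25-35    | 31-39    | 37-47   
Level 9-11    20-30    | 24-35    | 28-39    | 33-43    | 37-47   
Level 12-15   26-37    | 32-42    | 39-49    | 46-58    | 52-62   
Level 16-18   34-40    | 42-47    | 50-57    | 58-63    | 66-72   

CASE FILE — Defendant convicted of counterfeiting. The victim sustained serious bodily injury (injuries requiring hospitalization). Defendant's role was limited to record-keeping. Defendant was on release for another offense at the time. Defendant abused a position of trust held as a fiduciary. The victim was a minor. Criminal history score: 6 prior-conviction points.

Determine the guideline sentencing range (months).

42-47 months

Base offense level for counterfeiting: 15.
A1 applies: 15 − 1 = 14.
A2 applies (level before this adjustment is 14 ≥ 7, so +4): 14 + 4 = 18.
A4 applies (level before this adjustment is 18 ≥ 6, so +4): 18 + 4 = 22.
A6 applies: 22 + 3 = 25.
A7 applies: 25 + 3 = 28.
Level 28 exceeds the maximum of 18; capped at 18.
Final offense level: 18.
Criminal history: 6 prior points → Category 2 (6-8).
Level 18 falls in the 16-18 band.
Grid: Level 16-18 × Category 2 = 42-47 months.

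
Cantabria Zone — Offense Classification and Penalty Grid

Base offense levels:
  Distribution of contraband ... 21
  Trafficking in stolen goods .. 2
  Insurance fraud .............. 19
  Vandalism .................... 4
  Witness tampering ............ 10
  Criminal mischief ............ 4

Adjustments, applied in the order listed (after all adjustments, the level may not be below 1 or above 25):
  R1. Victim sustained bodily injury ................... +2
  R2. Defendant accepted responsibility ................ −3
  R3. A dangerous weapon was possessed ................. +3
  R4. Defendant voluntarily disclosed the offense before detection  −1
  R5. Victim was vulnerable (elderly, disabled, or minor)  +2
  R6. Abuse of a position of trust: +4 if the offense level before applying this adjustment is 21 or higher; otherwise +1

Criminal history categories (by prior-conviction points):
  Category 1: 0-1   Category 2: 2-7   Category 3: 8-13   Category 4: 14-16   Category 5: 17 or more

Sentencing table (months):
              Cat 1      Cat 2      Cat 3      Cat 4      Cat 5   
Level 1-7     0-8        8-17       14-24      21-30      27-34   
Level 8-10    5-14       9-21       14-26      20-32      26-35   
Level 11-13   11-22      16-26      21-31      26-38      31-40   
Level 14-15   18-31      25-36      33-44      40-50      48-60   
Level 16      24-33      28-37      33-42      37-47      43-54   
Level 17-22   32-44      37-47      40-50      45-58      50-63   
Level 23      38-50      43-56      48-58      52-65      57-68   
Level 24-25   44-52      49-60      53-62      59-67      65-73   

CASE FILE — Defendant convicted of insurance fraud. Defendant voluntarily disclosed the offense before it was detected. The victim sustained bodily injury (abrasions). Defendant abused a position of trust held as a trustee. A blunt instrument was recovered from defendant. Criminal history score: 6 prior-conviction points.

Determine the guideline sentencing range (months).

49-60 months

Base offense level for insurance fraud: 19.
R1 applies: 19 + 2 = 21.
R2 does not apply.
R3 applies: 21 + 3 = 24.
R4 applies: 24 − 1 = 23.
R5 does not apply.
R6 applies (level before this adjustment is 23 ≥ 21, so +4): 23 + 4 = 27.
Level 27 exceeds the maximum of 25; capped at 25.
Final offense level: 25.
Criminal history: 6 prior points → Category 2 (2-7).
Level 25 falls in the 24-25 band.
Grid: Level 24-25 × Category 2 = 49-60 months.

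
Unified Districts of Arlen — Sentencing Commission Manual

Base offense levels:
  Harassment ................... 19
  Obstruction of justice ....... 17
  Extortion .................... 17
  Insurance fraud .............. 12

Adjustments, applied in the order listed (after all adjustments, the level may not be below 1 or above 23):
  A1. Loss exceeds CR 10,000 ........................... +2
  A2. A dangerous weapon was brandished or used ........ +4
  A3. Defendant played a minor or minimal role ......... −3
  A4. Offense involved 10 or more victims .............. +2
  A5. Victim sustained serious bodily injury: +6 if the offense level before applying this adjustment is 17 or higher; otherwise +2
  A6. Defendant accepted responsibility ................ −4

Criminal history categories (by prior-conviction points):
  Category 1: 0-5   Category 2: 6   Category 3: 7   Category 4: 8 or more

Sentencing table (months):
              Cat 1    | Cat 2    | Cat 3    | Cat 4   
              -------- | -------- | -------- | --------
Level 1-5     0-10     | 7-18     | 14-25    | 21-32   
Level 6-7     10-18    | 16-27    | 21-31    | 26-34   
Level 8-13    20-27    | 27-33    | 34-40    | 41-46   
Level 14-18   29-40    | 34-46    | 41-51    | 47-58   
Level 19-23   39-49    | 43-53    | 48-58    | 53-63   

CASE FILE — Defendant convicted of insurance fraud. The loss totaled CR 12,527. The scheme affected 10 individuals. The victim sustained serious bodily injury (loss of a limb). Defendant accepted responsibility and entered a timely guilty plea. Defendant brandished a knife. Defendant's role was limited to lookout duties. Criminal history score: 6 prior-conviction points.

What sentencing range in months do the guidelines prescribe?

43-53 months

Base offense level for insurance fraud: 12.
A1 applies: 12 + 2 = 14.
A2 applies: 14 + 4 = 18.
A3 applies: 18 − 3 = 15.
A4 applies: 15 + 2 = 17.
A5 applies (level before this adjustment is 17 ≥ 17, so +6): 17 + 6 = 23.
A6 applies: 23 − 4 = 19.
Final offense level: 19.
Criminal history: 6 prior points → Category 2 (6).
Level 19 falls in the 19-23 band.
Grid: Level 19-23 × Category 2 = 43-53 months.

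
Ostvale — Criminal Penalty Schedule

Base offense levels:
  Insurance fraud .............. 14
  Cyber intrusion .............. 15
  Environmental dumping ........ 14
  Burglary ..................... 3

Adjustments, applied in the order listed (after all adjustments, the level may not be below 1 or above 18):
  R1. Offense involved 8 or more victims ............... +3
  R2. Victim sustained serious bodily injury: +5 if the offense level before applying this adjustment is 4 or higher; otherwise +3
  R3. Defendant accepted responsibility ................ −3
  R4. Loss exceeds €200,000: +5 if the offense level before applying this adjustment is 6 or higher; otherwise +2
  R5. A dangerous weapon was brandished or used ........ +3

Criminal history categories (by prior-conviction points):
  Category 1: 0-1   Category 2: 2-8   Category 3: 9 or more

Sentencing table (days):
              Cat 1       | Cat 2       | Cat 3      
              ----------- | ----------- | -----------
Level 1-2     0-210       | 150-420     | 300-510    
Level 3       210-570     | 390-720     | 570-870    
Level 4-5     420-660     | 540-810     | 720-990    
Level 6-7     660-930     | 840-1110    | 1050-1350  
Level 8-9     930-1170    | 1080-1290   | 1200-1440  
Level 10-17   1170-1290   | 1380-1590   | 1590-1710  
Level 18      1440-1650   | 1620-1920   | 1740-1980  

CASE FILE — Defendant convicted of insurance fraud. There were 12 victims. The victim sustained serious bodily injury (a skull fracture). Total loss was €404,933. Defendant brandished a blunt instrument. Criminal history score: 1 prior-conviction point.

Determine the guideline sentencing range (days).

Base offense level for insurance fraud: 14.
R1 applies: 14 + 3 = 17.
R2 applies (level before this adjustment is 17 ≥ 4, so +5): 17 + 5 = 22.
R3 does not apply.
R4 applies (level before this adjustment is 22 ≥ 6, so +5): 22 + 5 = 27.
R5 applies: 27 + 3 = 30.
Level 30 exceeds the maximum of 18; capped at 18.
Final offense level: 18.
Criminal history: 1 prior point → Category 1 (0-1).
Level 18 falls in the 18 band.
Grid: Level 18 × Category 1 = 1440-1650 days.

1440-1650 days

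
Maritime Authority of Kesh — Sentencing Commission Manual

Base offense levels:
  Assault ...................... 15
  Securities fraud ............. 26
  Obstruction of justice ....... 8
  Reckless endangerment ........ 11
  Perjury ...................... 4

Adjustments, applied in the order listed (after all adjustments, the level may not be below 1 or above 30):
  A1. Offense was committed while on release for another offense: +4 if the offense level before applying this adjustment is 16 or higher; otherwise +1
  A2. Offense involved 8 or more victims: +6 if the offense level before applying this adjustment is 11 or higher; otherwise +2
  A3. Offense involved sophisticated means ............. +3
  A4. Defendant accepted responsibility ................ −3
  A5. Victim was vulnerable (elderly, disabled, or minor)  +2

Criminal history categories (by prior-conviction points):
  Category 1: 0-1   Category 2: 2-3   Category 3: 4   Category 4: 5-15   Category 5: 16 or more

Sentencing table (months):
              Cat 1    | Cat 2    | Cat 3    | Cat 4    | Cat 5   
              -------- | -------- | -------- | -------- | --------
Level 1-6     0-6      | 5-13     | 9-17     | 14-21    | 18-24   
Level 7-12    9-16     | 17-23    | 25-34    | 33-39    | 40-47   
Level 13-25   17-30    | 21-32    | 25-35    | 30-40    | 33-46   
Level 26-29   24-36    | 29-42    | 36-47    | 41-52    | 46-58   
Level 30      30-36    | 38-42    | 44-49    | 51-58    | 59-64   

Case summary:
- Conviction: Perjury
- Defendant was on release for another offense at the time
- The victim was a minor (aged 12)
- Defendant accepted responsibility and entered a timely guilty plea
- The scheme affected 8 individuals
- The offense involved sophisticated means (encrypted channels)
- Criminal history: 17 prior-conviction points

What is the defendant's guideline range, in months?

40-47 months

Base offense level for perjury: 4.
A1 applies (level before this adjustment is 4 < 16, so +1): 4 + 1 = 5.
A2 applies (level before this adjustment is 5 < 11, so +2): 5 + 2 = 7.
A3 applies: 7 + 3 = 10.
A4 applies: 10 − 3 = 7.
A5 applies: 7 + 2 = 9.
Final offense level: 9.
Criminal history: 17 prior points → Category 5 (16+).
Level 9 falls in the 7-12 band.
Grid: Level 7-12 × Category 5 = 40-47 months.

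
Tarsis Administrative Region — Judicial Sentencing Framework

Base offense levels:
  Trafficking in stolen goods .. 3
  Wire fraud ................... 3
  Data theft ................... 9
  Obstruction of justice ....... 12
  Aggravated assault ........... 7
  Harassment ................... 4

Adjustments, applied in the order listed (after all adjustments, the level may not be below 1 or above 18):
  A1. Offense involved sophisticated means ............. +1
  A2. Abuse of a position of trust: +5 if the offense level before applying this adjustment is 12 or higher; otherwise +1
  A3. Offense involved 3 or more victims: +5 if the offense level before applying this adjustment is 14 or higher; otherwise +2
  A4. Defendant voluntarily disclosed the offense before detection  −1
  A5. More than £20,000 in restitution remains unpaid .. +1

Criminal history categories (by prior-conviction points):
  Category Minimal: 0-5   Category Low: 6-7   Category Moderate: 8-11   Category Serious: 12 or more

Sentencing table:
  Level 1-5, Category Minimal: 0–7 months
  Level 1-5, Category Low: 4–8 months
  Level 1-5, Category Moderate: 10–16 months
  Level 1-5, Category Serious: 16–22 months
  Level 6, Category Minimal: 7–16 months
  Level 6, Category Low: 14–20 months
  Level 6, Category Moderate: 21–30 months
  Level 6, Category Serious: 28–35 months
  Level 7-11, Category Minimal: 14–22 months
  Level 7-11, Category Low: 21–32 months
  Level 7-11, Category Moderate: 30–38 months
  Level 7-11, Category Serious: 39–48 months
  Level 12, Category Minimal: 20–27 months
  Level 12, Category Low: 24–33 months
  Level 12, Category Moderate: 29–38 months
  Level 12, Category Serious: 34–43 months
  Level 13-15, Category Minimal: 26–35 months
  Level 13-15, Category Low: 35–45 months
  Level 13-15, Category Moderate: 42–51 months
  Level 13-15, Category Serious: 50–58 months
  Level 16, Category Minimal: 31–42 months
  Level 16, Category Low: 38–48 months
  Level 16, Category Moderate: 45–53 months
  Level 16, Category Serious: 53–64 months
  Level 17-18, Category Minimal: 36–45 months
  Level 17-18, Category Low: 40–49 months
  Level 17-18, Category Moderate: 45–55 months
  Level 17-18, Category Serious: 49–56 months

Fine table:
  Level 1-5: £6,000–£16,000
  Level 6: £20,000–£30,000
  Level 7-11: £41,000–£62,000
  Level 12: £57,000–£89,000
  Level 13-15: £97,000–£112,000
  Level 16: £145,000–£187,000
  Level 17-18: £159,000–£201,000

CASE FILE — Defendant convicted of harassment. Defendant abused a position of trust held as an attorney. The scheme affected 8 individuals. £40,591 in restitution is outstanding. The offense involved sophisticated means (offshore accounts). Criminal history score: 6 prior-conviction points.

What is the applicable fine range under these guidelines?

£41,000–£62,000

Base offense level for harassment: 4.
A1 applies: 4 + 1 = 5.
A2 applies (level before this adjustment is 5 < 12, so +1): 5 + 1 = 6.
A3 applies (level before this adjustment is 6 < 14, so +2): 6 + 2 = 8.
A5 applies: 8 + 1 = 9.
Final offense level: 9.
Level 9 falls in the 7-11 band.
Fine table: Level 7-11 → £41,000–£62,000.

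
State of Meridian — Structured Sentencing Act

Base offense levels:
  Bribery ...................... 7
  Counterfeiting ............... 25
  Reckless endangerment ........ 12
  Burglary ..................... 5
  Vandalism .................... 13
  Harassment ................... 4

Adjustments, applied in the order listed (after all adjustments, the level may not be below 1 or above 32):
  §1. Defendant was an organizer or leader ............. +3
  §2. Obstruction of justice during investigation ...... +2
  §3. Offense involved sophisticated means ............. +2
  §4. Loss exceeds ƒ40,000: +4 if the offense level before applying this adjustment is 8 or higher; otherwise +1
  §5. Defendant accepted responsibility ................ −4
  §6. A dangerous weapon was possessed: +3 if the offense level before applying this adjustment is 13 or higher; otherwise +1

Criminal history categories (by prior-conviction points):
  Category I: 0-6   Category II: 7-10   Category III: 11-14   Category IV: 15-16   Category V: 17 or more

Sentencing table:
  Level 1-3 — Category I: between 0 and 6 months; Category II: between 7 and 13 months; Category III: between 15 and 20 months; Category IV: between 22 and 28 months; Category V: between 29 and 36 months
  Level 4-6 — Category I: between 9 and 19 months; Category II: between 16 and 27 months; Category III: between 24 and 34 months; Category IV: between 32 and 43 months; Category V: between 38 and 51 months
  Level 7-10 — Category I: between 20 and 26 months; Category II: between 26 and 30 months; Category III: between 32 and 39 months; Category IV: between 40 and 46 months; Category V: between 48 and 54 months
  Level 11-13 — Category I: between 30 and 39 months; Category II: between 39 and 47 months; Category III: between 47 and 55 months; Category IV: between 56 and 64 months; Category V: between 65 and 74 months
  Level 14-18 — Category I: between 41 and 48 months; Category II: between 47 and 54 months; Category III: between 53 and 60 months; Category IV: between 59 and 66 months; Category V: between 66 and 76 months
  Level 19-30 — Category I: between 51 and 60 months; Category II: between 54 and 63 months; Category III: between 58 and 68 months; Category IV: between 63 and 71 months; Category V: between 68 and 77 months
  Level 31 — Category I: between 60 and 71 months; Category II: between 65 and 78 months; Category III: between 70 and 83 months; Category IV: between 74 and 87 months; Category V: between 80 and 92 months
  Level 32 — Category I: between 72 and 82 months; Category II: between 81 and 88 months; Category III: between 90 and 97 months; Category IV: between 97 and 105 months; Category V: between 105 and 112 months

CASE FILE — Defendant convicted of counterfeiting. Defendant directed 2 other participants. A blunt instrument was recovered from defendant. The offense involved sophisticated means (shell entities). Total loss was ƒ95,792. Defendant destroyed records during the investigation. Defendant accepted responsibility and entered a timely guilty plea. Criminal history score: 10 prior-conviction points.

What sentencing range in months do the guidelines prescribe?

81-88 months

Base offense level for counterfeiting: 25.
§1 applies: 25 + 3 = 28.
§2 applies: 28 + 2 = 30.
§3 applies: 30 + 2 = 32.
§4 applies (level before this adjustment is 32 ≥ 8, so +4): 32 + 4 = 36.
§5 applies: 36 − 4 = 32.
§6 applies (level before this adjustment is 32 ≥ 13, so +3): 32 + 3 = 35.
Level 35 exceeds the maximum of 32; capped at 32.
Final offense level: 32.
Criminal history: 10 prior points → Category II (7-10).
Level 32 falls in the 32 band.
Grid: Level 32 × Category II = 81-88 months.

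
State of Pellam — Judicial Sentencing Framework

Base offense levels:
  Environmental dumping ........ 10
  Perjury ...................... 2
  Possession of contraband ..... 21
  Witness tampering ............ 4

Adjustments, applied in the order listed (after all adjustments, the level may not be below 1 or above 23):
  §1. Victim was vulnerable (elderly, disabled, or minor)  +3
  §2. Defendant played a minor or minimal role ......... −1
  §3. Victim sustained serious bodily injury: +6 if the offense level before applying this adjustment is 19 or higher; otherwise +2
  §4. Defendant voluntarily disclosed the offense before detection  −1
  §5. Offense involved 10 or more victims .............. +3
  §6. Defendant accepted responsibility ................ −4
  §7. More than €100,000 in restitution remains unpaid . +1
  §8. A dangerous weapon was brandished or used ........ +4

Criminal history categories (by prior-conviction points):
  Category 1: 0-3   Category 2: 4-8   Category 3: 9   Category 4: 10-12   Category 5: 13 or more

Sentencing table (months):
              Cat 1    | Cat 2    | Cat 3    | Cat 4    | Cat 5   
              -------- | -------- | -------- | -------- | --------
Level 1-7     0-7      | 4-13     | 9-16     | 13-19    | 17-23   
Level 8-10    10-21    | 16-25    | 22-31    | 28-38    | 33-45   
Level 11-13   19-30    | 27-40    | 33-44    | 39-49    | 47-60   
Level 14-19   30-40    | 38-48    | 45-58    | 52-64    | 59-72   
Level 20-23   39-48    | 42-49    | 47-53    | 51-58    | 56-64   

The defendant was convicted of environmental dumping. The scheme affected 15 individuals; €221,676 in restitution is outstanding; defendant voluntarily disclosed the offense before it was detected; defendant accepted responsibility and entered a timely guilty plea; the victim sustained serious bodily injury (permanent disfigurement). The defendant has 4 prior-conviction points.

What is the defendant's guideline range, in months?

Base offense level for environmental dumping: 10.
§3 applies (level before this adjustment is 10 < 19, so +2): 10 + 2 = 12.
§4 applies: 12 − 1 = 11.
§5 applies: 11 + 3 = 14.
§6 applies: 14 − 4 = 10.
§7 applies: 10 + 1 = 11.
Final offense level: 11.
Criminal history: 4 prior points → Category 2 (4-8).
Level 11 falls in the 11-13 band.
Grid: Level 11-13 × Category 2 = 27-40 months.

27-40 months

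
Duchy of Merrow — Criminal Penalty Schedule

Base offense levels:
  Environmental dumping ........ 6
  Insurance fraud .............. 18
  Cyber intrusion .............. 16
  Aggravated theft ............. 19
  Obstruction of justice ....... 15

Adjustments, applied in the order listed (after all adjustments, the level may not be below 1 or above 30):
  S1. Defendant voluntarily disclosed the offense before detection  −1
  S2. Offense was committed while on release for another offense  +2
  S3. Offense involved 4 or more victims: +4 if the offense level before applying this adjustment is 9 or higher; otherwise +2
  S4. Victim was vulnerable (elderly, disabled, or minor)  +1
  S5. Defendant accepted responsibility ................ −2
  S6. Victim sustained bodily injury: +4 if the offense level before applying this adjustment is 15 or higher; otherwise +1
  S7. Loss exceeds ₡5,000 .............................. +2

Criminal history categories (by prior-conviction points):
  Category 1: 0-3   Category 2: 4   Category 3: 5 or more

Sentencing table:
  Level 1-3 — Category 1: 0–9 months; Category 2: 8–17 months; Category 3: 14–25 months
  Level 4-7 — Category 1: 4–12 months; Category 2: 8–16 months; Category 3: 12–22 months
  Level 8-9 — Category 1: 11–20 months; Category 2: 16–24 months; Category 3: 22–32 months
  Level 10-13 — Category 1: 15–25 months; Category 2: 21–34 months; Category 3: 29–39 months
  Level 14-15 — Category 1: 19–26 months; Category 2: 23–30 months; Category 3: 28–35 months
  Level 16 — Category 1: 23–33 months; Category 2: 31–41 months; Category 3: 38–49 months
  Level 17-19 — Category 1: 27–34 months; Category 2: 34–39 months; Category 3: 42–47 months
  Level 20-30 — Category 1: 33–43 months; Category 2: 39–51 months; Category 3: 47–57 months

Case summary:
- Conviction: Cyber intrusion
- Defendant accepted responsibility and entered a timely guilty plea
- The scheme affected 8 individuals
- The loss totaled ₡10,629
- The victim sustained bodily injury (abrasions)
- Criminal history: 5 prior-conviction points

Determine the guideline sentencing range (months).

Base offense level for cyber intrusion: 16.
S3 applies (level before this adjustment is 16 ≥ 9, so +4): 16 + 4 = 20.
S5 applies: 20 − 2 = 18.
S6 applies (level before this adjustment is 18 ≥ 15, so +4): 18 + 4 = 22.
S7 applies: 22 + 2 = 24.
Final offense level: 24.
Criminal history: 5 prior points → Category 3 (5+).
Level 24 falls in the 20-30 band.
Grid: Level 20-30 × Category 3 = 47-57 months.

47-57 months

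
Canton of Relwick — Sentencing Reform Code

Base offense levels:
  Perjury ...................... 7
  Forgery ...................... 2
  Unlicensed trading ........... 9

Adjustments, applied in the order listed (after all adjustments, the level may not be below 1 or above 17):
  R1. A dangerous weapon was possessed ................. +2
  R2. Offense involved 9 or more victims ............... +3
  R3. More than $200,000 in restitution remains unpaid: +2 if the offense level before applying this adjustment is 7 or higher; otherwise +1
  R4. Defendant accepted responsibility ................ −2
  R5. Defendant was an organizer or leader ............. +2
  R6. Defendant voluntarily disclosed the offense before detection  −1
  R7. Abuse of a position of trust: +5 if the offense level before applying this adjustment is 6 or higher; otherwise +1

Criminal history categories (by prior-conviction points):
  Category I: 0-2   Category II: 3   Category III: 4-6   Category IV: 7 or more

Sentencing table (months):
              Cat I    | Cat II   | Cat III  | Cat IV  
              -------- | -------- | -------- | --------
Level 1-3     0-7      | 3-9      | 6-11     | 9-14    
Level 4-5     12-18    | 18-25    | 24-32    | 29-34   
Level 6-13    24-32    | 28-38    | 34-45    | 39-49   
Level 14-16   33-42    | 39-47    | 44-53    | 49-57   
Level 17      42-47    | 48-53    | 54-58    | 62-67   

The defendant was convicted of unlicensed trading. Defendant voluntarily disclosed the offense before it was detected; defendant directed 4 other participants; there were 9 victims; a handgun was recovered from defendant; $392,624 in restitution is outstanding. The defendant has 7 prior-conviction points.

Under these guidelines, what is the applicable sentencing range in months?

Base offense level for unlicensed trading: 9.
R1 applies: 9 + 2 = 11.
R2 applies: 11 + 3 = 14.
R3 applies (level before this adjustment is 14 ≥ 7, so +2): 14 + 2 = 16.
R5 applies: 16 + 2 = 18.
R6 applies: 18 − 1 = 17.
R7 does not apply.
Final offense level: 17.
Criminal history: 7 prior points → Category IV (7+).
Level 17 falls in the 17 band.
Grid: Level 17 × Category IV = 62-67 months.

62-67 months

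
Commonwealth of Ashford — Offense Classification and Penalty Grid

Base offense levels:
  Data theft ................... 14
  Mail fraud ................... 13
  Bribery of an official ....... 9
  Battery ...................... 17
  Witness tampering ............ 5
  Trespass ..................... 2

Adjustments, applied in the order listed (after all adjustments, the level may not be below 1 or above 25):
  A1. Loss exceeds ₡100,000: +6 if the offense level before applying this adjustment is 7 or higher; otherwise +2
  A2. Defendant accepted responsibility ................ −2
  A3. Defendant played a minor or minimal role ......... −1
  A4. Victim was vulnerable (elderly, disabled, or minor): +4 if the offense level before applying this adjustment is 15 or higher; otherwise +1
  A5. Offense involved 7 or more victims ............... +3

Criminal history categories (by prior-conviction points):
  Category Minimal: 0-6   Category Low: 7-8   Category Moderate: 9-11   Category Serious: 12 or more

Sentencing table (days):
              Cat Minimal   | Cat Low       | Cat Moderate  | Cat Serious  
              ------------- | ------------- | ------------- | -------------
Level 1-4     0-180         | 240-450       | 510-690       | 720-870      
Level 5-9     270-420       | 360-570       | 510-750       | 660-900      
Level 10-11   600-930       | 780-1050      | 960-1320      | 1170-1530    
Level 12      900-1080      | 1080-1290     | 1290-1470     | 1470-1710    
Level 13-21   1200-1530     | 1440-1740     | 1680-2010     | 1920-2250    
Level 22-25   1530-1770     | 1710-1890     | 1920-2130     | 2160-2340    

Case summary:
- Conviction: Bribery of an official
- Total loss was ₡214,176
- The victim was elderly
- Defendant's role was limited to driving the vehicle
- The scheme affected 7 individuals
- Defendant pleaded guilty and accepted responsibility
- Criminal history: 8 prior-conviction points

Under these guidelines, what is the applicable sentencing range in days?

1440-1740 days

Base offense level for bribery of an official: 9.
A1 applies (level before this adjustment is 9 ≥ 7, so +6): 9 + 6 = 15.
A2 applies: 15 − 2 = 13.
A3 applies: 13 − 1 = 12.
A4 applies (level before this adjustment is 12 < 15, so +1): 12 + 1 = 13.
A5 applies: 13 + 3 = 16.
Final offense level: 16.
Criminal history: 8 prior points → Category Low (7-8).
Level 16 falls in the 13-21 band.
Grid: Level 13-21 × Category Low = 1440-1740 days.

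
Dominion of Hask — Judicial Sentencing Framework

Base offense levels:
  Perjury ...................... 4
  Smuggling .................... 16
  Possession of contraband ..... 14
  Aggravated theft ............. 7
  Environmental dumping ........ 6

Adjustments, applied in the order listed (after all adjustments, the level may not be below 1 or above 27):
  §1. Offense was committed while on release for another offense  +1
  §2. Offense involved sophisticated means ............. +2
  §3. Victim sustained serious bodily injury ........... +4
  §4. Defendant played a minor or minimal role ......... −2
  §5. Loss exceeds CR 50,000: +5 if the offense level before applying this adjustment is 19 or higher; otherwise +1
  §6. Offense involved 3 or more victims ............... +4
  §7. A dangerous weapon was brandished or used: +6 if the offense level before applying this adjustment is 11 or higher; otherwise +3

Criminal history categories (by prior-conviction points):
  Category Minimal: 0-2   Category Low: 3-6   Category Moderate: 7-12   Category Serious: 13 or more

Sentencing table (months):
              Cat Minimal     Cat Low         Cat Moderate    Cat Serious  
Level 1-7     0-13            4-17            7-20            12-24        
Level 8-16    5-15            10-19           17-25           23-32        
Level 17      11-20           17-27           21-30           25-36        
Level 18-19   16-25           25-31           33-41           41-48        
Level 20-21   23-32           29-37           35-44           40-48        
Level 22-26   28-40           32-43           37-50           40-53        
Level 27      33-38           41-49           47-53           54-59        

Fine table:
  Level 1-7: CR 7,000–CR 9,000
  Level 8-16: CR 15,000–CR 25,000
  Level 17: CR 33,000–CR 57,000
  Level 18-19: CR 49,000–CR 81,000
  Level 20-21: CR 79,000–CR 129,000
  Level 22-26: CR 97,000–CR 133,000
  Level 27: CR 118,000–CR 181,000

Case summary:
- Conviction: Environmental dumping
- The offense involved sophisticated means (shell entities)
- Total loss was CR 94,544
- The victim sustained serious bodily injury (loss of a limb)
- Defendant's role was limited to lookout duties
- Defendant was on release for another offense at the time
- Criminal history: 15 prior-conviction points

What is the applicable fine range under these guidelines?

CR 15,000–CR 25,000

Base offense level for environmental dumping: 6.
§1 applies: 6 + 1 = 7.
§2 applies: 7 + 2 = 9.
§3 applies: 9 + 4 = 13.
§4 applies: 13 − 2 = 11.
§5 applies (level before this adjustment is 11 < 19, so +1): 11 + 1 = 12.
Final offense level: 12.
Level 12 falls in the 8-16 band.
Fine table: Level 8-16 → CR 15,000–CR 25,000.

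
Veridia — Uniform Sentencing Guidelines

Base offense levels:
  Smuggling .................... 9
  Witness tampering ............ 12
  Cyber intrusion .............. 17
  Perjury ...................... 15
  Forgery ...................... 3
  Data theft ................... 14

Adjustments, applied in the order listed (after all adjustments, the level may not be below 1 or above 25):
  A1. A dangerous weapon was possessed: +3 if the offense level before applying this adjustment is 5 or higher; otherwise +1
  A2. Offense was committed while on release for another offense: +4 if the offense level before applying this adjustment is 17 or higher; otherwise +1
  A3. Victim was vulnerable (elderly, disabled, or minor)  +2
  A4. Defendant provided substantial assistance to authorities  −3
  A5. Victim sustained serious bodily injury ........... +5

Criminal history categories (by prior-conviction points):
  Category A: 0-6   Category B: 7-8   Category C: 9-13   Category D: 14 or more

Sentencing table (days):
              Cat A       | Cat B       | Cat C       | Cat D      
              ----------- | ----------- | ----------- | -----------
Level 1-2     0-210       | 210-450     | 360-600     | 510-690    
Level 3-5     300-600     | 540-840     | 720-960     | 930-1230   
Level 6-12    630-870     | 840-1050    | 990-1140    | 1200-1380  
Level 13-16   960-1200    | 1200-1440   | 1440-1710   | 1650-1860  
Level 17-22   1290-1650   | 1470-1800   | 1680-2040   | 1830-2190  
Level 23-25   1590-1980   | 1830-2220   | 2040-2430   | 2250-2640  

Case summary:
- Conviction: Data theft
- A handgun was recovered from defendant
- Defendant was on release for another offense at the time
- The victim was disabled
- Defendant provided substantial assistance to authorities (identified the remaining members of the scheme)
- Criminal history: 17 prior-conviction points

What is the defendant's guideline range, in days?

1830-2190 days

Base offense level for data theft: 14.
A1 applies (level before this adjustment is 14 ≥ 5, so +3): 14 + 3 = 17.
A2 applies (level before this adjustment is 17 ≥ 17, so +4): 17 + 4 = 21.
A3 applies: 21 + 2 = 23.
A4 applies: 23 − 3 = 20.
A5 does not apply.
Final offense level: 20.
Criminal history: 17 prior points → Category D (14+).
Level 20 falls in the 17-22 band.
Grid: Level 17-22 × Category D = 1830-2190 days.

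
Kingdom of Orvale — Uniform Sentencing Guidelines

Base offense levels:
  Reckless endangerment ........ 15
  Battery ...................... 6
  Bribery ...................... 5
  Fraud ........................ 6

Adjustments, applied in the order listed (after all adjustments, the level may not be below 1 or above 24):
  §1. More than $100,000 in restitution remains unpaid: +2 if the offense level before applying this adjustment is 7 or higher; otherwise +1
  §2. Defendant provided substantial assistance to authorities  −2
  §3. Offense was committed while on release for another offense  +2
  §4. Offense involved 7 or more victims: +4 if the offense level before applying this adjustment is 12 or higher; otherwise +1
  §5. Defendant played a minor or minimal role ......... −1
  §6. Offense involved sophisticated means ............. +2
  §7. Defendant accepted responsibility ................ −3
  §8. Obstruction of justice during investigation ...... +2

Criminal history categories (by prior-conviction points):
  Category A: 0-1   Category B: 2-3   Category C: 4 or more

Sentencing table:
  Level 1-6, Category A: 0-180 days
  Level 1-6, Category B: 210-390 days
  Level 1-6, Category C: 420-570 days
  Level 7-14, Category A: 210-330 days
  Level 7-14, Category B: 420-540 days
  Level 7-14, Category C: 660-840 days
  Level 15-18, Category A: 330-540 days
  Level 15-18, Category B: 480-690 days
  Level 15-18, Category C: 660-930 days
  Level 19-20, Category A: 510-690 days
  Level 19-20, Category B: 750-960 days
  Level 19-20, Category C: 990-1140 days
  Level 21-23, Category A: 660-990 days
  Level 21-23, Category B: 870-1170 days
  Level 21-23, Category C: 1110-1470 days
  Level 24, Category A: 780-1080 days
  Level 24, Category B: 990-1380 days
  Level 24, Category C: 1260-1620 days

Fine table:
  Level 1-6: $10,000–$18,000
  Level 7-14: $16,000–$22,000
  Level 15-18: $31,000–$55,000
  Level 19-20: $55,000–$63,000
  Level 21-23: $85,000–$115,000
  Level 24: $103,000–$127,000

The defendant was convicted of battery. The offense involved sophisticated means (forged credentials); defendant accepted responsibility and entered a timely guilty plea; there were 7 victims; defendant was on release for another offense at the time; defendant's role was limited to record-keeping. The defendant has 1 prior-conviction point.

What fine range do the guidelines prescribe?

$16,000–$22,000

Base offense level for battery: 6.
§2 does not apply.
§3 applies: 6 + 2 = 8.
§4 applies (level before this adjustment is 8 < 12, so +1): 8 + 1 = 9.
§5 applies: 9 − 1 = 8.
§6 applies: 8 + 2 = 10.
§7 applies: 10 − 3 = 7.
§8 does not apply.
Final offense level: 7.
Level 7 falls in the 7-14 band.
Fine table: Level 7-14 → $16,000–$22,000.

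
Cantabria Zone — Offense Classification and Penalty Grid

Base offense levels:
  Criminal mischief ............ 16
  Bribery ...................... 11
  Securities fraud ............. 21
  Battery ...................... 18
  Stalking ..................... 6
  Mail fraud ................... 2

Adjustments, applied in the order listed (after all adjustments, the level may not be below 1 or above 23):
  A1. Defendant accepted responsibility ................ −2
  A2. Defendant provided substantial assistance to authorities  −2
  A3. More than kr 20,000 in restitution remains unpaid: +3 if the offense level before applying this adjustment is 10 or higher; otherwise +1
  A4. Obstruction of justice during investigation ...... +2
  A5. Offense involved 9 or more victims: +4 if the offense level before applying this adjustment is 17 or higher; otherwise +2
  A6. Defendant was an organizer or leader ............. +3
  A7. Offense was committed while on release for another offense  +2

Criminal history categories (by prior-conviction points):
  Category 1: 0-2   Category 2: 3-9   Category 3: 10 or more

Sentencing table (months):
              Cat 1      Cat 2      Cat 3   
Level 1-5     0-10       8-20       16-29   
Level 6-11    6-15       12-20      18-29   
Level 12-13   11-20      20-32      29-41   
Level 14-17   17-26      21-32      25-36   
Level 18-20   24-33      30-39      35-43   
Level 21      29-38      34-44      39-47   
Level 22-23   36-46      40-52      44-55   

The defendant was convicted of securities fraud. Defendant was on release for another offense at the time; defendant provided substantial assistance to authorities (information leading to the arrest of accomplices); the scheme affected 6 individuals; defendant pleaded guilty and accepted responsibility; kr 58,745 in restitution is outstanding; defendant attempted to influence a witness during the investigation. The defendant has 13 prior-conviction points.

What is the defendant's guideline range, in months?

Base offense level for securities fraud: 21.
A1 applies: 21 − 2 = 19.
A2 applies: 19 − 2 = 17.
A3 applies (level before this adjustment is 17 ≥ 10, so +3): 17 + 3 = 20.
A4 applies: 20 + 2 = 22.
A6 does not apply.
A7 applies: 22 + 2 = 24.
Level 24 exceeds the maximum of 23; capped at 23.
Final offense level: 23.
Criminal history: 13 prior points → Category 3 (10+).
Level 23 falls in the 22-23 band.
Grid: Level 22-23 × Category 3 = 44-55 months.

44-55 months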